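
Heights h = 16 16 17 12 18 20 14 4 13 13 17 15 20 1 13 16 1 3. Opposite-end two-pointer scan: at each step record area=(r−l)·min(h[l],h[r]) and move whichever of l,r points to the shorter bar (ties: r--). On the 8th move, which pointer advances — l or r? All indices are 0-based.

l

[0,17] min(16,3)*17=51 best=51 * → r--
[0,16] min(16,1)*16=16 best=51 → r--
[0,15] min(16,16)*15=240 best=240 * → r--
[0,14] min(16,13)*14=182 best=240 → r--
[0,13] min(16,1)*13=13 best=240 → r--
[0,12] min(16,20)*12=192 best=240 → l++
[1,12] min(16,20)*11=176 best=240 → l++
[2,12] min(17,20)*10=170 best=240 → l++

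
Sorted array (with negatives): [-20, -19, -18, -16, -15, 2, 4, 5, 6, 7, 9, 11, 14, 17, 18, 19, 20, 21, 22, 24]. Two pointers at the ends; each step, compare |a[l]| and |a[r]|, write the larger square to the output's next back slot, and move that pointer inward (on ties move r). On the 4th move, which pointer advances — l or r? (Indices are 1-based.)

r

[1,20] |-20|<=|24| out[20]=576 → r--
[1,19] |-20|<=|22| out[19]=484 → r--
[1,18] |-20|<=|21| out[18]=441 → r--
[1,17] |-20|<=|20| out[17]=400 → r--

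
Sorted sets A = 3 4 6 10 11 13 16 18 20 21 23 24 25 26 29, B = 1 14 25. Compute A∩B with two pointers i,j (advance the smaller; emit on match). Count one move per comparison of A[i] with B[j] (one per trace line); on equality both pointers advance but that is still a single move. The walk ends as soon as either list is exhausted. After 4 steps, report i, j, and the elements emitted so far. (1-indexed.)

i=1 j=1: 3>1, j++
i=1 j=2: 3<14, i++
i=2 j=2: 4<14, i++
i=3 j=2: 6<14, i++

i=4, j=2, emitted=[]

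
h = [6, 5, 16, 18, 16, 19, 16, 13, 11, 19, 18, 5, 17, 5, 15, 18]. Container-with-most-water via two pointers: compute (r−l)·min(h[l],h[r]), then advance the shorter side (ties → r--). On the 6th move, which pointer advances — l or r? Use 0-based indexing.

r

l=0 r=15: min(6,18)*15=90 best=90 *, l++
l=1 r=15: min(5,18)*14=70 best=90, l++
l=2 r=15: min(16,18)*13=208 best=208 *, l++
l=3 r=15: min(18,18)*12=216 best=216 *, r--
l=3 r=14: min(18,15)*11=165 best=216, r--
l=3 r=13: min(18,5)*10=50 best=216, r--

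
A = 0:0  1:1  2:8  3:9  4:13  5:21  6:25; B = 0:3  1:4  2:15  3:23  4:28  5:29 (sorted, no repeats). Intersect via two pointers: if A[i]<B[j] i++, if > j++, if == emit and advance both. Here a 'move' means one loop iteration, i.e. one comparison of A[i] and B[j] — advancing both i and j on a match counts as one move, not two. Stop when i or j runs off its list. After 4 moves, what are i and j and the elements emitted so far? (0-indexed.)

i=2, j=2, emitted=[]

i=0 j=0: 0<3, i++
i=1 j=0: 1<3, i++
i=2 j=0: 8>3, j++
i=2 j=1: 8>4, j++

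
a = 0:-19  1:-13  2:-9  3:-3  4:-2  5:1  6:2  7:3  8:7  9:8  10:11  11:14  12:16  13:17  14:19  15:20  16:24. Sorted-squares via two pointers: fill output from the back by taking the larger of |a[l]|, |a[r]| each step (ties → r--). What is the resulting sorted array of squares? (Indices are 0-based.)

[1, 4, 4, 9, 9, 49, 64, 81, 121, 169, 196, 256, 289, 361, 361, 400, 576]

[0,16] |-19|<=|24| out[16]=576 → r--
[0,15] |-19|<=|20| out[15]=400 → r--
[0,14] |-19|<=|19| out[14]=361 → r--
[0,13] |-19|>|17| out[13]=361 → l++
[1,13] |-13|<=|17| out[12]=289 → r--
[1,12] |-13|<=|16| out[11]=256 → r--
[1,11] |-13|<=|14| out[10]=196 → r--
[1,10] |-13|>|11| out[9]=169 → l++
[2,10] |-9|<=|11| out[8]=121 → r--
[2,9] |-9|>|8| out[7]=81 → l++
[3,9] |-3|<=|8| out[6]=64 → r--
[3,8] |-3|<=|7| out[5]=49 → r--
[3,7] |-3|<=|3| out[4]=9 → r--
[3,6] |-3|>|2| out[3]=9 → l++
[4,6] |-2|<=|2| out[2]=4 → r--
[4,5] |-2|>|1| out[1]=4 → l++
[5,5] |1|<=|1| out[0]=1 → r--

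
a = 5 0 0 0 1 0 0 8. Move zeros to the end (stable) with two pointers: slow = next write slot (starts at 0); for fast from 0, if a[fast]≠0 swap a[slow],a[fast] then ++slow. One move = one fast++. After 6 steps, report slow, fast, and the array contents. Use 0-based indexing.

(s=0,f=0) a[fast]=5≠0 swap→a[0]=5 → slow++,fast++
(s=1,f=1) a[fast]=0 → fast++
(s=1,f=2) a[fast]=0 → fast++
(s=1,f=3) a[fast]=0 → fast++
(s=1,f=4) a[fast]=1≠0 swap→a[1]=1 → slow++,fast++
(s=2,f=5) a[fast]=0 → fast++

slow=2, fast=6, a=[5, 1, 0, 0, 0, 0, 0, 8]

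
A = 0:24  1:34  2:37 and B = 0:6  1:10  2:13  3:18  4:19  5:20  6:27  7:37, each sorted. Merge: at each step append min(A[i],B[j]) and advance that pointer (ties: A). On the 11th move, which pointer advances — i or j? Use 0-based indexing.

i=0 j=0: A[i]=24>B[j]=6 take 6, j++
i=0 j=1: A[i]=24>B[j]=10 take 10, j++
i=0 j=2: A[i]=24>B[j]=13 take 13, j++
i=0 j=3: A[i]=24>B[j]=18 take 18, j++
i=0 j=4: A[i]=24>B[j]=19 take 19, j++
i=0 j=5: A[i]=24>B[j]=20 take 20, j++
i=0 j=6: A[i]=24<=B[j]=27 take 24, i++
i=1 j=6: A[i]=34>B[j]=27 take 27, j++
i=1 j=7: A[i]=34<=B[j]=37 take 34, i++
i=2 j=7: A[i]=37<=B[j]=37 take 37, i++
i=3 j=7: A done, take B[j]=37, j++

j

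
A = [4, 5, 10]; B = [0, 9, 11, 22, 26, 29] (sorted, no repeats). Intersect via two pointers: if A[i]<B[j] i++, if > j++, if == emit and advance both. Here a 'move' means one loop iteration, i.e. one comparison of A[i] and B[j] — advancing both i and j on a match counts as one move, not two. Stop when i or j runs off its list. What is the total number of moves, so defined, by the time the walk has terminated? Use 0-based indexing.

[i=0,j=0] 4>0 → j++
[i=0,j=1] 4<9 → i++
[i=1,j=1] 5<9 → i++
[i=2,j=1] 10>9 → j++
[i=2,j=2] 10<11 → i++

5 moves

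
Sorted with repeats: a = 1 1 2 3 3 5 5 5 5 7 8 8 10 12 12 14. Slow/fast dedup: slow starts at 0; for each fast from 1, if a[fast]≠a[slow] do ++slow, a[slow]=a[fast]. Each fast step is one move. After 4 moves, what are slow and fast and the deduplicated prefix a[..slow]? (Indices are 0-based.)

slow=2, fast=5, prefix=[1, 2, 3]

(s=0,f=1) a[fast]=1=a[slow] dup → fast++
(s=0,f=2) a[fast]=2≠a[slow]=1 write a[1]=2 → slow++,fast++
(s=1,f=3) a[fast]=3≠a[slow]=2 write a[2]=3 → slow++,fast++
(s=2,f=4) a[fast]=3=a[slow] dup → fast++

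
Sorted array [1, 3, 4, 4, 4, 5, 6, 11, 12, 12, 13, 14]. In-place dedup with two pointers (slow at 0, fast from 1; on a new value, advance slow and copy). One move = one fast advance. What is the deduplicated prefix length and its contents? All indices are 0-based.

(s=0,f=1) a[fast]=3≠a[slow]=1 write a[1]=3 → slow++,fast++
(s=1,f=2) a[fast]=4≠a[slow]=3 write a[2]=4 → slow++,fast++
(s=2,f=3) a[fast]=4=a[slow] dup → fast++
(s=2,f=4) a[fast]=4=a[slow] dup → fast++
(s=2,f=5) a[fast]=5≠a[slow]=4 write a[3]=5 → slow++,fast++
(s=3,f=6) a[fast]=6≠a[slow]=5 write a[4]=6 → slow++,fast++
(s=4,f=7) a[fast]=11≠a[slow]=6 write a[5]=11 → slow++,fast++
(s=5,f=8) a[fast]=12≠a[slow]=11 write a[6]=12 → slow++,fast++
(s=6,f=9) a[fast]=12=a[slow] dup → fast++
(s=6,f=10) a[fast]=13≠a[slow]=12 write a[7]=13 → slow++,fast++
(s=7,f=11) a[fast]=14≠a[slow]=13 write a[8]=14 → slow++,fast++

length 9; prefix = [1, 3, 4, 5, 6, 11, 12, 13, 14]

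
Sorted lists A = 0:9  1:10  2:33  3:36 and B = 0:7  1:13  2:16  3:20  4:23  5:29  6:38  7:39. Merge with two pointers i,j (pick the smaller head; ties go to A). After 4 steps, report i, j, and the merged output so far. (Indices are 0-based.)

[i=0,j=0] A[i]=9>B[j]=7 take 7 → j++
[i=0,j=1] A[i]=9<=B[j]=13 take 9 → i++
[i=1,j=1] A[i]=10<=B[j]=13 take 10 → i++
[i=2,j=1] A[i]=33>B[j]=13 take 13 → j++

i=2, j=2, merged so far=[7, 9, 10, 13]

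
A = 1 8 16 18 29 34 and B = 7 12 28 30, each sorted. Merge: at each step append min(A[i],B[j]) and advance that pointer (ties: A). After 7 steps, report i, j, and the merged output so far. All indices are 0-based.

i=4, j=3, merged so far=[1, 7, 8, 12, 16, 18, 28]

i=0 j=0: A[i]=1<=B[j]=7 take 1, i++
i=1 j=0: A[i]=8>B[j]=7 take 7, j++
i=1 j=1: A[i]=8<=B[j]=12 take 8, i++
i=2 j=1: A[i]=16>B[j]=12 take 12, j++
i=2 j=2: A[i]=16<=B[j]=28 take 16, i++
i=3 j=2: A[i]=18<=B[j]=28 take 18, i++
i=4 j=2: A[i]=29>B[j]=28 take 28, j++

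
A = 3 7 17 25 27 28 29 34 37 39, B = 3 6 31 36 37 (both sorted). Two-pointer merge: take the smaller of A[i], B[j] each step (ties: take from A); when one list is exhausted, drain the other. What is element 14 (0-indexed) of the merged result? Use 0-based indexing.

[i=0,j=0] A[i]=3<=B[j]=3 take 3 → i++
[i=1,j=0] A[i]=7>B[j]=3 take 3 → j++
[i=1,j=1] A[i]=7>B[j]=6 take 6 → j++
[i=1,j=2] A[i]=7<=B[j]=31 take 7 → i++
[i=2,j=2] A[i]=17<=B[j]=31 take 17 → i++
[i=3,j=2] A[i]=25<=B[j]=31 take 25 → i++
[i=4,j=2] A[i]=27<=B[j]=31 take 27 → i++
[i=5,j=2] A[i]=28<=B[j]=31 take 28 → i++
[i=6,j=2] A[i]=29<=B[j]=31 take 29 → i++
[i=7,j=2] A[i]=34>B[j]=31 take 31 → j++
[i=7,j=3] A[i]=34<=B[j]=36 take 34 → i++
[i=8,j=3] A[i]=37>B[j]=36 take 36 → j++
[i=8,j=4] A[i]=37<=B[j]=37 take 37 → i++
[i=9,j=4] A[i]=39>B[j]=37 take 37 → j++
[i=9,j=5] B done, take A[i]=39 → i++

merged[14] = 39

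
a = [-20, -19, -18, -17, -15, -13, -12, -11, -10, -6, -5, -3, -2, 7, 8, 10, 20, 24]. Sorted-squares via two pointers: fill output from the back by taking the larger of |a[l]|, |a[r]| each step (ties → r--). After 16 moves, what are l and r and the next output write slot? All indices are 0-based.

[0,17] |-20|<=|24| out[17]=576 → r--
[0,16] |-20|<=|20| out[16]=400 → r--
[0,15] |-20|>|10| out[15]=400 → l++
[1,15] |-19|>|10| out[14]=361 → l++
[2,15] |-18|>|10| out[13]=324 → l++
[3,15] |-17|>|10| out[12]=289 → l++
[4,15] |-15|>|10| out[11]=225 → l++
[5,15] |-13|>|10| out[10]=169 → l++
[6,15] |-12|>|10| out[9]=144 → l++
[7,15] |-11|>|10| out[8]=121 → l++
[8,15] |-10|<=|10| out[7]=100 → r--
[8,14] |-10|>|8| out[6]=100 → l++
[9,14] |-6|<=|8| out[5]=64 → r--
[9,13] |-6|<=|7| out[4]=49 → r--
[9,12] |-6|>|-2| out[3]=36 → l++
[10,12] |-5|>|-2| out[2]=25 → l++

l=11, r=12, next write slot=1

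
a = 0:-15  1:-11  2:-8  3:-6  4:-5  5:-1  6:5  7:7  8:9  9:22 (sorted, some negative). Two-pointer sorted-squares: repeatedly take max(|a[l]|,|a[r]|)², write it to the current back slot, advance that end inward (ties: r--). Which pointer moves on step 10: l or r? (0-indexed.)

r

[0,9] |-15|<=|22| out[9]=484 → r--
[0,8] |-15|>|9| out[8]=225 → l++
[1,8] |-11|>|9| out[7]=121 → l++
[2,8] |-8|<=|9| out[6]=81 → r--
[2,7] |-8|>|7| out[5]=64 → l++
[3,7] |-6|<=|7| out[4]=49 → r--
[3,6] |-6|>|5| out[3]=36 → l++
[4,6] |-5|<=|5| out[2]=25 → r--
[4,5] |-5|>|-1| out[1]=25 → l++
[5,5] |-1|<=|-1| out[0]=1 → r--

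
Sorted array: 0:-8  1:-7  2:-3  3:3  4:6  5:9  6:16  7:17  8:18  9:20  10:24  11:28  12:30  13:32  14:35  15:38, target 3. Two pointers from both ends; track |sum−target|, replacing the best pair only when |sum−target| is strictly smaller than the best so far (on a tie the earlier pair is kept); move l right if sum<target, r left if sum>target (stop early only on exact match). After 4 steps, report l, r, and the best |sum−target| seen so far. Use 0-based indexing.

[0,15] -8+38=30 d=27 * → r--
[0,14] -8+35=27 d=24 * → r--
[0,13] -8+32=24 d=21 * → r--
[0,12] -8+30=22 d=19 * → r--

l=0, r=11, best |Δ|=19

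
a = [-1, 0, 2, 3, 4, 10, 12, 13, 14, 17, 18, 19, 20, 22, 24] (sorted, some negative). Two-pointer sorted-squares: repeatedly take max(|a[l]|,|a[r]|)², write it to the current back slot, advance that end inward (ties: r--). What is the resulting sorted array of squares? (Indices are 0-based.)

[0, 1, 4, 9, 16, 100, 144, 169, 196, 289, 324, 361, 400, 484, 576]

[0,14] |-1|<=|24| out[14]=576 → r--
[0,13] |-1|<=|22| out[13]=484 → r--
[0,12] |-1|<=|20| out[12]=400 → r--
[0,11] |-1|<=|19| out[11]=361 → r--
[0,10] |-1|<=|18| out[10]=324 → r--
[0,9] |-1|<=|17| out[9]=289 → r--
[0,8] |-1|<=|14| out[8]=196 → r--
[0,7] |-1|<=|13| out[7]=169 → r--
[0,6] |-1|<=|12| out[6]=144 → r--
[0,5] |-1|<=|10| out[5]=100 → r--
[0,4] |-1|<=|4| out[4]=16 → r--
[0,3] |-1|<=|3| out[3]=9 → r--
[0,2] |-1|<=|2| out[2]=4 → r--
[0,1] |-1|>|0| out[1]=1 → l++
[1,1] |0|<=|0| out[0]=0 → r--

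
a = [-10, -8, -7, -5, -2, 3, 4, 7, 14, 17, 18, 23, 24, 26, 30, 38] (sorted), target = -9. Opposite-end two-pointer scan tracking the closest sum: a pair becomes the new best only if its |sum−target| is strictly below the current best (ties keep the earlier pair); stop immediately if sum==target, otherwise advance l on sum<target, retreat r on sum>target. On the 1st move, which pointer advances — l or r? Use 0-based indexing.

r

[0,15] -10+38=28 d=37 * → r--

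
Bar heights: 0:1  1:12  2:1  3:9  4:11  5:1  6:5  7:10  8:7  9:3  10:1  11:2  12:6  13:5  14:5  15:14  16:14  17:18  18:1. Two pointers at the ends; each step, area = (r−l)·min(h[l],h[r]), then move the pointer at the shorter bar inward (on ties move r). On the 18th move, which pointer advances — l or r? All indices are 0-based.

l

[0,18] min(1,1)*18=18 best=18 * → r--
[0,17] min(1,18)*17=17 best=18 → l++
[1,17] min(12,18)*16=192 best=192 * → l++
[2,17] min(1,18)*15=15 best=192 → l++
[3,17] min(9,18)*14=126 best=192 → l++
[4,17] min(11,18)*13=143 best=192 → l++
[5,17] min(1,18)*12=12 best=192 → l++
[6,17] min(5,18)*11=55 best=192 → l++
[7,17] min(10,18)*10=100 best=192 → l++
[8,17] min(7,18)*9=63 best=192 → l++
[9,17] min(3,18)*8=24 best=192 → l++
[10,17] min(1,18)*7=7 best=192 → l++
[11,17] min(2,18)*6=12 best=192 → l++
[12,17] min(6,18)*5=30 best=192 → l++
[13,17] min(5,18)*4=20 best=192 → l++
[14,17] min(5,18)*3=15 best=192 → l++
[15,17] min(14,18)*2=28 best=192 → l++
[16,17] min(14,18)*1=14 best=192 → l++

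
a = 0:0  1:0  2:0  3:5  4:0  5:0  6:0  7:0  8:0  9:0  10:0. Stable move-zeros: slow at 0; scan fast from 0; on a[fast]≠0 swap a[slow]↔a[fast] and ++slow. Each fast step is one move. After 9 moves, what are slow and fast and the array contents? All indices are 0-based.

slow=1, fast=9, a=[5, 0, 0, 0, 0, 0, 0, 0, 0, 0, 0]

slow=0 fast=0: a[fast]=0, fast++
slow=0 fast=1: a[fast]=0, fast++
slow=0 fast=2: a[fast]=0, fast++
slow=0 fast=3: a[fast]=5≠0 swap→a[0]=5, slow++,fast++
slow=1 fast=4: a[fast]=0, fast++
slow=1 fast=5: a[fast]=0, fast++
slow=1 fast=6: a[fast]=0, fast++
slow=1 fast=7: a[fast]=0, fast++
slow=1 fast=8: a[fast]=0, fast++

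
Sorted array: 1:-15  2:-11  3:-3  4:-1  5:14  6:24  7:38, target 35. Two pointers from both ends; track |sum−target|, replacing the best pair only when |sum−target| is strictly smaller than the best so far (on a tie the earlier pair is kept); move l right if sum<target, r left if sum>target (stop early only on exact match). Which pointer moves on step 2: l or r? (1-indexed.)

l

[1,7] -15+38=23 d=12 * → l++
[2,7] -11+38=27 d=8 * → l++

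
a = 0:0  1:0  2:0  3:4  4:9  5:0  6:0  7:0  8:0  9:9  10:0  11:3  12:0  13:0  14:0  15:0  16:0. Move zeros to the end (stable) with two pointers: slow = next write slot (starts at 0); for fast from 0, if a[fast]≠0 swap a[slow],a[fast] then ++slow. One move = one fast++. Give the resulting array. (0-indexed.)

slow=0 fast=0: a[fast]=0, fast++
slow=0 fast=1: a[fast]=0, fast++
slow=0 fast=2: a[fast]=0, fast++
slow=0 fast=3: a[fast]=4≠0 swap→a[0]=4, slow++,fast++
slow=1 fast=4: a[fast]=9≠0 swap→a[1]=9, slow++,fast++
slow=2 fast=5: a[fast]=0, fast++
slow=2 fast=6: a[fast]=0, fast++
slow=2 fast=7: a[fast]=0, fast++
slow=2 fast=8: a[fast]=0, fast++
slow=2 fast=9: a[fast]=9≠0 swap→a[2]=9, slow++,fast++
slow=3 fast=10: a[fast]=0, fast++
slow=3 fast=11: a[fast]=3≠0 swap→a[3]=3, slow++,fast++
slow=4 fast=12: a[fast]=0, fast++
slow=4 fast=13: a[fast]=0, fast++
slow=4 fast=14: a[fast]=0, fast++
slow=4 fast=15: a[fast]=0, fast++
slow=4 fast=16: a[fast]=0, fast++

[4, 9, 9, 3, 0, 0, 0, 0, 0, 0, 0, 0, 0, 0, 0, 0, 0]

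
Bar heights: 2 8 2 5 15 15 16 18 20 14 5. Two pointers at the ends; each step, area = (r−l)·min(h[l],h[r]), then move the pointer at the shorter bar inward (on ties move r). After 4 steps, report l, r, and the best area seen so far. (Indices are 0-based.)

l=0 r=10: min(2,5)*10=20 best=20 *, l++
l=1 r=10: min(8,5)*9=45 best=45 *, r--
l=1 r=9: min(8,14)*8=64 best=64 *, l++
l=2 r=9: min(2,14)*7=14 best=64, l++

l=3, r=9, best area=64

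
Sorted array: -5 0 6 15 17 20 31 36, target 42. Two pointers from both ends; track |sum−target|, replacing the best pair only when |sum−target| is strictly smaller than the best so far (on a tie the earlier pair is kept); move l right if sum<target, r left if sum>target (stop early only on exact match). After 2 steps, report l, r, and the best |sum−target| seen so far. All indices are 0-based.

l=2, r=7, best |Δ|=6

l=0 r=7: -5+36=31 d=11 *, l++
l=1 r=7: 0+36=36 d=6 *, l++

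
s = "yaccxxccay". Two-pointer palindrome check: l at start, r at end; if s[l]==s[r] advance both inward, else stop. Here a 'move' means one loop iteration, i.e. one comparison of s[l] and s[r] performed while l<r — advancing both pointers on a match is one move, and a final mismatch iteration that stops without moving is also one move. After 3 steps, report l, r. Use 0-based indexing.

[0,9] 'y'=='y' → l++,r--
[1,8] 'a'=='a' → l++,r--
[2,7] 'c'=='c' → l++,r--

l=3, r=6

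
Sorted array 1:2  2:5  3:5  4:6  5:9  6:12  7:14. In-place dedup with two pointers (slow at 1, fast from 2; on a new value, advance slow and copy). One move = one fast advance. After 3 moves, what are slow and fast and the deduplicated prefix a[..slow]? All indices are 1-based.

(s=1,f=2) a[fast]=5≠a[slow]=2 write a[2]=5 → slow++,fast++
(s=2,f=3) a[fast]=5=a[slow] dup → fast++
(s=2,f=4) a[fast]=6≠a[slow]=5 write a[3]=6 → slow++,fast++

slow=3, fast=5, prefix=[2, 5, 6]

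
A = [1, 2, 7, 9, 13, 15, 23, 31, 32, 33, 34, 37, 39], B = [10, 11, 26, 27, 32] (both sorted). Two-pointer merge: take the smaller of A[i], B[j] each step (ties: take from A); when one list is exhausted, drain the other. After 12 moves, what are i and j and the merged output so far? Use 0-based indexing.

i=8, j=4, merged so far=[1, 2, 7, 9, 10, 11, 13, 15, 23, 26, 27, 31]

[i=0,j=0] A[i]=1<=B[j]=10 take 1 → i++
[i=1,j=0] A[i]=2<=B[j]=10 take 2 → i++
[i=2,j=0] A[i]=7<=B[j]=10 take 7 → i++
[i=3,j=0] A[i]=9<=B[j]=10 take 9 → i++
[i=4,j=0] A[i]=13>B[j]=10 take 10 → j++
[i=4,j=1] A[i]=13>B[j]=11 take 11 → j++
[i=4,j=2] A[i]=13<=B[j]=26 take 13 → i++
[i=5,j=2] A[i]=15<=B[j]=26 take 15 → i++
[i=6,j=2] A[i]=23<=B[j]=26 take 23 → i++
[i=7,j=2] A[i]=31>B[j]=26 take 26 → j++
[i=7,j=3] A[i]=31>B[j]=27 take 27 → j++
[i=7,j=4] A[i]=31<=B[j]=32 take 31 → i++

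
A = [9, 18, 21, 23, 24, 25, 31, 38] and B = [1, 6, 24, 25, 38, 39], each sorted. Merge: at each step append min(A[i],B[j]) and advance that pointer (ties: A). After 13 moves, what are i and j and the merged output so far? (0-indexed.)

i=8, j=5, merged so far=[1, 6, 9, 18, 21, 23, 24, 24, 25, 25, 31, 38, 38]

[i=0,j=0] A[i]=9>B[j]=1 take 1 → j++
[i=0,j=1] A[i]=9>B[j]=6 take 6 → j++
[i=0,j=2] A[i]=9<=B[j]=24 take 9 → i++
[i=1,j=2] A[i]=18<=B[j]=24 take 18 → i++
[i=2,j=2] A[i]=21<=B[j]=24 take 21 → i++
[i=3,j=2] A[i]=23<=B[j]=24 take 23 → i++
[i=4,j=2] A[i]=24<=B[j]=24 take 24 → i++
[i=5,j=2] A[i]=25>B[j]=24 take 24 → j++
[i=5,j=3] A[i]=25<=B[j]=25 take 25 → i++
[i=6,j=3] A[i]=31>B[j]=25 take 25 → j++
[i=6,j=4] A[i]=31<=B[j]=38 take 31 → i++
[i=7,j=4] A[i]=38<=B[j]=38 take 38 → i++
[i=8,j=4] A done, take B[j]=38 → j++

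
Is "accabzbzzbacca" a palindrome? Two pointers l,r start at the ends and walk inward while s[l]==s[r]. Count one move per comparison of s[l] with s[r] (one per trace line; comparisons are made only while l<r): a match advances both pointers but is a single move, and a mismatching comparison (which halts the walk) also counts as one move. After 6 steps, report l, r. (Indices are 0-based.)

l=6, r=7

[0,13] 'a'=='a' → l++,r--
[1,12] 'c'=='c' → l++,r--
[2,11] 'c'=='c' → l++,r--
[3,10] 'a'=='a' → l++,r--
[4,9] 'b'=='b' → l++,r--
[5,8] 'z'=='z' → l++,r--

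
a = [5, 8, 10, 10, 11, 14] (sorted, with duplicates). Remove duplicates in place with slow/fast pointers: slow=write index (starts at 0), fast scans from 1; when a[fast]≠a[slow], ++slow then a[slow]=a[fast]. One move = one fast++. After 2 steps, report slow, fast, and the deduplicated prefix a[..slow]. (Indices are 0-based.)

(s=0,f=1) a[fast]=8≠a[slow]=5 write a[1]=8 → slow++,fast++
(s=1,f=2) a[fast]=10≠a[slow]=8 write a[2]=10 → slow++,fast++

slow=2, fast=3, prefix=[5, 8, 10]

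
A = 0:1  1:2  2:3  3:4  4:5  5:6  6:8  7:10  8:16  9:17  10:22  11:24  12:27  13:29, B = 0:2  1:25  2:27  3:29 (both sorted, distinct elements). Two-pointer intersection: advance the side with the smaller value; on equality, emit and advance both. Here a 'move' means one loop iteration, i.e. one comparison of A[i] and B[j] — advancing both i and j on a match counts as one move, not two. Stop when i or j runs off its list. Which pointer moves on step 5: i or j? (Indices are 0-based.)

[i=0,j=0] 1<2 → i++
[i=1,j=0] 2==2 emit → i++,j++
[i=2,j=1] 3<25 → i++
[i=3,j=1] 4<25 → i++
[i=4,j=1] 5<25 → i++

i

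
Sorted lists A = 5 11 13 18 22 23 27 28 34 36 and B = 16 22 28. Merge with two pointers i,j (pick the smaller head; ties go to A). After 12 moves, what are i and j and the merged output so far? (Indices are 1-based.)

i=10, j=4, merged so far=[5, 11, 13, 16, 18, 22, 22, 23, 27, 28, 28, 34]

i=1 j=1: A[i]=5<=B[j]=16 take 5, i++
i=2 j=1: A[i]=11<=B[j]=16 take 11, i++
i=3 j=1: A[i]=13<=B[j]=16 take 13, i++
i=4 j=1: A[i]=18>B[j]=16 take 16, j++
i=4 j=2: A[i]=18<=B[j]=22 take 18, i++
i=5 j=2: A[i]=22<=B[j]=22 take 22, i++
i=6 j=2: A[i]=23>B[j]=22 take 22, j++
i=6 j=3: A[i]=23<=B[j]=28 take 23, i++
i=7 j=3: A[i]=27<=B[j]=28 take 27, i++
i=8 j=3: A[i]=28<=B[j]=28 take 28, i++
i=9 j=3: A[i]=34>B[j]=28 take 28, j++
i=9 j=4: B done, take A[i]=34, i++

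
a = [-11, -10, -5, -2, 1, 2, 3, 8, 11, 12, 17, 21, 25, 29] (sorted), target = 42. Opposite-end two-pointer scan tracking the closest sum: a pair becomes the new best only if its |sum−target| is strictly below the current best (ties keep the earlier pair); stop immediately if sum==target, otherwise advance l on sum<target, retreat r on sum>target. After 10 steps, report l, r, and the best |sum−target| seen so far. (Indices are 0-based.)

l=10, r=13, best |Δ|=1

[0,13] -11+29=18 d=24 * → l++
[1,13] -10+29=19 d=23 * → l++
[2,13] -5+29=24 d=18 * → l++
[3,13] -2+29=27 d=15 * → l++
[4,13] 1+29=30 d=12 * → l++
[5,13] 2+29=31 d=11 * → l++
[6,13] 3+29=32 d=10 * → l++
[7,13] 8+29=37 d=5 * → l++
[8,13] 11+29=40 d=2 * → l++
[9,13] 12+29=41 d=1 * → l++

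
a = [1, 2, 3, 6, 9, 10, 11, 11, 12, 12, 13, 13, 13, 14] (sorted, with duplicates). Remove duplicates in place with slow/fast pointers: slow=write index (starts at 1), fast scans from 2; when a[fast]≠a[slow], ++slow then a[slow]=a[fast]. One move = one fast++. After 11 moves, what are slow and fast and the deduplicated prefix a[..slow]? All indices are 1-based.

slow=1 fast=2: a[fast]=2≠a[slow]=1 write a[2]=2, slow++,fast++
slow=2 fast=3: a[fast]=3≠a[slow]=2 write a[3]=3, slow++,fast++
slow=3 fast=4: a[fast]=6≠a[slow]=3 write a[4]=6, slow++,fast++
slow=4 fast=5: a[fast]=9≠a[slow]=6 write a[5]=9, slow++,fast++
slow=5 fast=6: a[fast]=10≠a[slow]=9 write a[6]=10, slow++,fast++
slow=6 fast=7: a[fast]=11≠a[slow]=10 write a[7]=11, slow++,fast++
slow=7 fast=8: a[fast]=11=a[slow] dup, fast++
slow=7 fast=9: a[fast]=12≠a[slow]=11 write a[8]=12, slow++,fast++
slow=8 fast=10: a[fast]=12=a[slow] dup, fast++
slow=8 fast=11: a[fast]=13≠a[slow]=12 write a[9]=13, slow++,fast++
slow=9 fast=12: a[fast]=13=a[slow] dup, fast++

slow=9, fast=13, prefix=[1, 2, 3, 6, 9, 10, 11, 12, 13]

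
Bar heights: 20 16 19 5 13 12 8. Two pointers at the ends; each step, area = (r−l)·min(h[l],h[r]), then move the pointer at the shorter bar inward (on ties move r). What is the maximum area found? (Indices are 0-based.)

max area = 60

l=0 r=6: min(20,8)*6=48 best=48 *, r--
l=0 r=5: min(20,12)*5=60 best=60 *, r--
l=0 r=4: min(20,13)*4=52 best=60, r--
l=0 r=3: min(20,5)*3=15 best=60, r--
l=0 r=2: min(20,19)*2=38 best=60, r--
l=0 r=1: min(20,16)*1=16 best=60, r--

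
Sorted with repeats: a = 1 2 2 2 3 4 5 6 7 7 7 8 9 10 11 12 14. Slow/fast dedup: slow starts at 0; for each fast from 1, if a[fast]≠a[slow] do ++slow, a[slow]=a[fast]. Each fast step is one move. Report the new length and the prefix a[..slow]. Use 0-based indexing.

length 13; prefix = [1, 2, 3, 4, 5, 6, 7, 8, 9, 10, 11, 12, 14]

(s=0,f=1) a[fast]=2≠a[slow]=1 write a[1]=2 → slow++,fast++
(s=1,f=2) a[fast]=2=a[slow] dup → fast++
(s=1,f=3) a[fast]=2=a[slow] dup → fast++
(s=1,f=4) a[fast]=3≠a[slow]=2 write a[2]=3 → slow++,fast++
(s=2,f=5) a[fast]=4≠a[slow]=3 write a[3]=4 → slow++,fast++
(s=3,f=6) a[fast]=5≠a[slow]=4 write a[4]=5 → slow++,fast++
(s=4,f=7) a[fast]=6≠a[slow]=5 write a[5]=6 → slow++,fast++
(s=5,f=8) a[fast]=7≠a[slow]=6 write a[6]=7 → slow++,fast++
(s=6,f=9) a[fast]=7=a[slow] dup → fast++
(s=6,f=10) a[fast]=7=a[slow] dup → fast++
(s=6,f=11) a[fast]=8≠a[slow]=7 write a[7]=8 → slow++,fast++
(s=7,f=12) a[fast]=9≠a[slow]=8 write a[8]=9 → slow++,fast++
(s=8,f=13) a[fast]=10≠a[slow]=9 write a[9]=10 → slow++,fast++
(s=9,f=14) a[fast]=11≠a[slow]=10 write a[10]=11 → slow++,fast++
(s=10,f=15) a[fast]=12≠a[slow]=11 write a[11]=12 → slow++,fast++
(s=11,f=16) a[fast]=14≠a[slow]=12 write a[12]=14 → slow++,fast++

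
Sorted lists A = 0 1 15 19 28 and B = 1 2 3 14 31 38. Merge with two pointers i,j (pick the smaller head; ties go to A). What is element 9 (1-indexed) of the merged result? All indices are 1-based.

i=1 j=1: A[i]=0<=B[j]=1 take 0, i++
i=2 j=1: A[i]=1<=B[j]=1 take 1, i++
i=3 j=1: A[i]=15>B[j]=1 take 1, j++
i=3 j=2: A[i]=15>B[j]=2 take 2, j++
i=3 j=3: A[i]=15>B[j]=3 take 3, j++
i=3 j=4: A[i]=15>B[j]=14 take 14, j++
i=3 j=5: A[i]=15<=B[j]=31 take 15, i++
i=4 j=5: A[i]=19<=B[j]=31 take 19, i++
i=5 j=5: A[i]=28<=B[j]=31 take 28, i++
i=6 j=5: A done, take B[j]=31, j++
i=6 j=6: A done, take B[j]=38, j++

merged[9] = 28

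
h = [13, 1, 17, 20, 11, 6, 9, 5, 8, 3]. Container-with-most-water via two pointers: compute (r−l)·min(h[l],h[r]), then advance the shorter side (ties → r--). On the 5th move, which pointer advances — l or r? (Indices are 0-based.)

r

l=0 r=9: min(13,3)*9=27 best=27 *, r--
l=0 r=8: min(13,8)*8=64 best=64 *, r--
l=0 r=7: min(13,5)*7=35 best=64, r--
l=0 r=6: min(13,9)*6=54 best=64, r--
l=0 r=5: min(13,6)*5=30 best=64, r--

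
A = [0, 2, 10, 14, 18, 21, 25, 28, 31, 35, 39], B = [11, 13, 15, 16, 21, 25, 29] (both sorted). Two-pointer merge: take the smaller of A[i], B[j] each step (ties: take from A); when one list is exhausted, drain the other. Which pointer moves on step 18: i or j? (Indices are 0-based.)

i

i=0 j=0: A[i]=0<=B[j]=11 take 0, i++
i=1 j=0: A[i]=2<=B[j]=11 take 2, i++
i=2 j=0: A[i]=10<=B[j]=11 take 10, i++
i=3 j=0: A[i]=14>B[j]=11 take 11, j++
i=3 j=1: A[i]=14>B[j]=13 take 13, j++
i=3 j=2: A[i]=14<=B[j]=15 take 14, i++
i=4 j=2: A[i]=18>B[j]=15 take 15, j++
i=4 j=3: A[i]=18>B[j]=16 take 16, j++
i=4 j=4: A[i]=18<=B[j]=21 take 18, i++
i=5 j=4: A[i]=21<=B[j]=21 take 21, i++
i=6 j=4: A[i]=25>B[j]=21 take 21, j++
i=6 j=5: A[i]=25<=B[j]=25 take 25, i++
i=7 j=5: A[i]=28>B[j]=25 take 25, j++
i=7 j=6: A[i]=28<=B[j]=29 take 28, i++
i=8 j=6: A[i]=31>B[j]=29 take 29, j++
i=8 j=7: B done, take A[i]=31, i++
i=9 j=7: B done, take A[i]=35, i++
i=10 j=7: B done, take A[i]=39, i++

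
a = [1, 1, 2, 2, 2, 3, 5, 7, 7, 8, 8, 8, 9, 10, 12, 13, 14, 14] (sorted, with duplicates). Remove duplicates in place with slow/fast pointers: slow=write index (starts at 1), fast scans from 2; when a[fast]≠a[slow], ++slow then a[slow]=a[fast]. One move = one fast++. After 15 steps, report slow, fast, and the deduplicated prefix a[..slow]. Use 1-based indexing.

slow=1 fast=2: a[fast]=1=a[slow] dup, fast++
slow=1 fast=3: a[fast]=2≠a[slow]=1 write a[2]=2, slow++,fast++
slow=2 fast=4: a[fast]=2=a[slow] dup, fast++
slow=2 fast=5: a[fast]=2=a[slow] dup, fast++
slow=2 fast=6: a[fast]=3≠a[slow]=2 write a[3]=3, slow++,fast++
slow=3 fast=7: a[fast]=5≠a[slow]=3 write a[4]=5, slow++,fast++
slow=4 fast=8: a[fast]=7≠a[slow]=5 write a[5]=7, slow++,fast++
slow=5 fast=9: a[fast]=7=a[slow] dup, fast++
slow=5 fast=10: a[fast]=8≠a[slow]=7 write a[6]=8, slow++,fast++
slow=6 fast=11: a[fast]=8=a[slow] dup, fast++
slow=6 fast=12: a[fast]=8=a[slow] dup, fast++
slow=6 fast=13: a[fast]=9≠a[slow]=8 write a[7]=9, slow++,fast++
slow=7 fast=14: a[fast]=10≠a[slow]=9 write a[8]=10, slow++,fast++
slow=8 fast=15: a[fast]=12≠a[slow]=10 write a[9]=12, slow++,fast++
slow=9 fast=16: a[fast]=13≠a[slow]=12 write a[10]=13, slow++,fast++

slow=10, fast=17, prefix=[1, 2, 3, 5, 7, 8, 9, 10, 12, 13]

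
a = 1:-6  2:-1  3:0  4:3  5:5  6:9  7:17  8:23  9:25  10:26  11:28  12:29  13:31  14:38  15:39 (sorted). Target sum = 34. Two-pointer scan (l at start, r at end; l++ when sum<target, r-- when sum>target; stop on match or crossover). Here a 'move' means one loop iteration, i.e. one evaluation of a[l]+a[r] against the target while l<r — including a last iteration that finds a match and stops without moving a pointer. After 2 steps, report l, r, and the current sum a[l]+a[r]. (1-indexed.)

l=2, r=14, sum=37

[1,15] -6+39=33 <34 → l++
[2,15] -1+39=38 >34 → r--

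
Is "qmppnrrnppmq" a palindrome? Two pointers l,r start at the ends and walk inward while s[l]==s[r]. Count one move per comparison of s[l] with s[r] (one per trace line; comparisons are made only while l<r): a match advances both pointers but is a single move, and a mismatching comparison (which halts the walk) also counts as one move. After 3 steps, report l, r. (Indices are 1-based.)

l=4, r=9

[1,12] 'q'=='q' → l++,r--
[2,11] 'm'=='m' → l++,r--
[3,10] 'p'=='p' → l++,r--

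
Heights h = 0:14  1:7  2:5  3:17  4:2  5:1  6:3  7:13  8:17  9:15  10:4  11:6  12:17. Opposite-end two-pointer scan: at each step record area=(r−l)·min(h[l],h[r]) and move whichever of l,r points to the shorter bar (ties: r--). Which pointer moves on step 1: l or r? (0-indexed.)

[0,12] min(14,17)*12=168 best=168 * → l++

l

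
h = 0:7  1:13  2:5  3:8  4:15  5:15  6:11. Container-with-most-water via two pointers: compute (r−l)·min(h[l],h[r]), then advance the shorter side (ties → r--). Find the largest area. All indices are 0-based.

l=0 r=6: min(7,11)*6=42 best=42 *, l++
l=1 r=6: min(13,11)*5=55 best=55 *, r--
l=1 r=5: min(13,15)*4=52 best=55, l++
l=2 r=5: min(5,15)*3=15 best=55, l++
l=3 r=5: min(8,15)*2=16 best=55, l++
l=4 r=5: min(15,15)*1=15 best=55, r--

max area = 55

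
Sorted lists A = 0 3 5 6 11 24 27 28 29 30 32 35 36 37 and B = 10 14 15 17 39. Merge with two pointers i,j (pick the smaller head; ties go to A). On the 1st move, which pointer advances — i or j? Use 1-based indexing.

i=1 j=1: A[i]=0<=B[j]=10 take 0, i++

i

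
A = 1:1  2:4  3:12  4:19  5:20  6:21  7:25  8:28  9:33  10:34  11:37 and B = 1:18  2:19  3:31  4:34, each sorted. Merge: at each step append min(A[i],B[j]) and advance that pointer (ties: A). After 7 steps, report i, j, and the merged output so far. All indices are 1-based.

i=6, j=3, merged so far=[1, 4, 12, 18, 19, 19, 20]

[i=1,j=1] A[i]=1<=B[j]=18 take 1 → i++
[i=2,j=1] A[i]=4<=B[j]=18 take 4 → i++
[i=3,j=1] A[i]=12<=B[j]=18 take 12 → i++
[i=4,j=1] A[i]=19>B[j]=18 take 18 → j++
[i=4,j=2] A[i]=19<=B[j]=19 take 19 → i++
[i=5,j=2] A[i]=20>B[j]=19 take 19 → j++
[i=5,j=3] A[i]=20<=B[j]=31 take 20 → i++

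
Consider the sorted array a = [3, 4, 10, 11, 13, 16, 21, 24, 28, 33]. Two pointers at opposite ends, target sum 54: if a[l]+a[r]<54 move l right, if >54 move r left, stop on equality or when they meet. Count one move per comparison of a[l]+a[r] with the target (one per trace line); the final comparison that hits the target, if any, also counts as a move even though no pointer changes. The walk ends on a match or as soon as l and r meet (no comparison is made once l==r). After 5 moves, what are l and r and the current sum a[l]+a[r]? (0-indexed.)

l=5, r=9, sum=49

[0,9] 3+33=36 <54 → l++
[1,9] 4+33=37 <54 → l++
[2,9] 10+33=43 <54 → l++
[3,9] 11+33=44 <54 → l++
[4,9] 13+33=46 <54 → l++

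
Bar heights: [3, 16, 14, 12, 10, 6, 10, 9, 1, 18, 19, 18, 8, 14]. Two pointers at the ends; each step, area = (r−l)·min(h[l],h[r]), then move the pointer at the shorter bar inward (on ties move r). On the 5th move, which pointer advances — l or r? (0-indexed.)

l

[0,13] min(3,14)*13=39 best=39 * → l++
[1,13] min(16,14)*12=168 best=168 * → r--
[1,12] min(16,8)*11=88 best=168 → r--
[1,11] min(16,18)*10=160 best=168 → l++
[2,11] min(14,18)*9=126 best=168 → l++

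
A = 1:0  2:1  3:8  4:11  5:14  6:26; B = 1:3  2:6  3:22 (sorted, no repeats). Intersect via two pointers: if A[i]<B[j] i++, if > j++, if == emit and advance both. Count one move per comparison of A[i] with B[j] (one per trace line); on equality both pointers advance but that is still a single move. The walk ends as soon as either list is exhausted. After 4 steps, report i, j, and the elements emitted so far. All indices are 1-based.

[i=1,j=1] 0<3 → i++
[i=2,j=1] 1<3 → i++
[i=3,j=1] 8>3 → j++
[i=3,j=2] 8>6 → j++

i=3, j=3, emitted=[]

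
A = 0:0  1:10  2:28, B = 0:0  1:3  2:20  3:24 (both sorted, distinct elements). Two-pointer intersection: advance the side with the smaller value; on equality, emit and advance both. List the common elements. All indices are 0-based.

[i=0,j=0] 0==0 emit → i++,j++
[i=1,j=1] 10>3 → j++
[i=1,j=2] 10<20 → i++
[i=2,j=2] 28>20 → j++
[i=2,j=3] 28>24 → j++

intersection = [0]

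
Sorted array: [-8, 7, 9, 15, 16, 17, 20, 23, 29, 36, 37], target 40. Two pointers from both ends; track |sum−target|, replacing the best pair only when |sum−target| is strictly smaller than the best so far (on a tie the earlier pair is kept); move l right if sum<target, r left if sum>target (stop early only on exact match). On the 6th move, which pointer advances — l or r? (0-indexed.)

l=0 r=10: -8+37=29 d=11 *, l++
l=1 r=10: 7+37=44 d=4 *, r--
l=1 r=9: 7+36=43 d=3 *, r--
l=1 r=8: 7+29=36 d=4, l++
l=2 r=8: 9+29=38 d=2 *, l++
l=3 r=8: 15+29=44 d=4, r--

r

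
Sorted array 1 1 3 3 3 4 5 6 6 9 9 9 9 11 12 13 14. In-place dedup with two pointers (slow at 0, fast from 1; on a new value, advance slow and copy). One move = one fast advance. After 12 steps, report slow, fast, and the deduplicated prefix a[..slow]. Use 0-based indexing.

slow=5, fast=13, prefix=[1, 3, 4, 5, 6, 9]

(s=0,f=1) a[fast]=1=a[slow] dup → fast++
(s=0,f=2) a[fast]=3≠a[slow]=1 write a[1]=3 → slow++,fast++
(s=1,f=3) a[fast]=3=a[slow] dup → fast++
(s=1,f=4) a[fast]=3=a[slow] dup → fast++
(s=1,f=5) a[fast]=4≠a[slow]=3 write a[2]=4 → slow++,fast++
(s=2,f=6) a[fast]=5≠a[slow]=4 write a[3]=5 → slow++,fast++
(s=3,f=7) a[fast]=6≠a[slow]=5 write a[4]=6 → slow++,fast++
(s=4,f=8) a[fast]=6=a[slow] dup → fast++
(s=4,f=9) a[fast]=9≠a[slow]=6 write a[5]=9 → slow++,fast++
(s=5,f=10) a[fast]=9=a[slow] dup → fast++
(s=5,f=11) a[fast]=9=a[slow] dup → fast++
(s=5,f=12) a[fast]=9=a[slow] dup → fast++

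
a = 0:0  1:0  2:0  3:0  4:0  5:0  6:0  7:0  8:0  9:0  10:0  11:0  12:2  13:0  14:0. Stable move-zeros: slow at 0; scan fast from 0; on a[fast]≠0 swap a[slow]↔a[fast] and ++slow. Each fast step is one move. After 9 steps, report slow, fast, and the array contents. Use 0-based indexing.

(s=0,f=0) a[fast]=0 → fast++
(s=0,f=1) a[fast]=0 → fast++
(s=0,f=2) a[fast]=0 → fast++
(s=0,f=3) a[fast]=0 → fast++
(s=0,f=4) a[fast]=0 → fast++
(s=0,f=5) a[fast]=0 → fast++
(s=0,f=6) a[fast]=0 → fast++
(s=0,f=7) a[fast]=0 → fast++
(s=0,f=8) a[fast]=0 → fast++

slow=0, fast=9, a=[0, 0, 0, 0, 0, 0, 0, 0, 0, 0, 0, 0, 2, 0, 0]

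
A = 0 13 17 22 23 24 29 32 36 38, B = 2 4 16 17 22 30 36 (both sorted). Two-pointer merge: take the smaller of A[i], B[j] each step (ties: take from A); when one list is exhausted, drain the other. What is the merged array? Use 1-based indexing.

[i=1,j=1] A[i]=0<=B[j]=2 take 0 → i++
[i=2,j=1] A[i]=13>B[j]=2 take 2 → j++
[i=2,j=2] A[i]=13>B[j]=4 take 4 → j++
[i=2,j=3] A[i]=13<=B[j]=16 take 13 → i++
[i=3,j=3] A[i]=17>B[j]=16 take 16 → j++
[i=3,j=4] A[i]=17<=B[j]=17 take 17 → i++
[i=4,j=4] A[i]=22>B[j]=17 take 17 → j++
[i=4,j=5] A[i]=22<=B[j]=22 take 22 → i++
[i=5,j=5] A[i]=23>B[j]=22 take 22 → j++
[i=5,j=6] A[i]=23<=B[j]=30 take 23 → i++
[i=6,j=6] A[i]=24<=B[j]=30 take 24 → i++
[i=7,j=6] A[i]=29<=B[j]=30 take 29 → i++
[i=8,j=6] A[i]=32>B[j]=30 take 30 → j++
[i=8,j=7] A[i]=32<=B[j]=36 take 32 → i++
[i=9,j=7] A[i]=36<=B[j]=36 take 36 → i++
[i=10,j=7] A[i]=38>B[j]=36 take 36 → j++
[i=10,j=8] B done, take A[i]=38 → i++

[0, 2, 4, 13, 16, 17, 17, 22, 22, 23, 24, 29, 30, 32, 36, 36, 38]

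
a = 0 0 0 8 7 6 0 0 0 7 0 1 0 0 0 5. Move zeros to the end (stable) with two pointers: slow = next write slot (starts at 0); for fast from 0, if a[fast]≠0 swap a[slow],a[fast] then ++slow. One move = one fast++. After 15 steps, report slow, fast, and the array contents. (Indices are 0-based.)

slow=5, fast=15, a=[8, 7, 6, 7, 1, 0, 0, 0, 0, 0, 0, 0, 0, 0, 0, 5]

slow=0 fast=0: a[fast]=0, fast++
slow=0 fast=1: a[fast]=0, fast++
slow=0 fast=2: a[fast]=0, fast++
slow=0 fast=3: a[fast]=8≠0 swap→a[0]=8, slow++,fast++
slow=1 fast=4: a[fast]=7≠0 swap→a[1]=7, slow++,fast++
slow=2 fast=5: a[fast]=6≠0 swap→a[2]=6, slow++,fast++
slow=3 fast=6: a[fast]=0, fast++
slow=3 fast=7: a[fast]=0, fast++
slow=3 fast=8: a[fast]=0, fast++
slow=3 fast=9: a[fast]=7≠0 swap→a[3]=7, slow++,fast++
slow=4 fast=10: a[fast]=0, fast++
slow=4 fast=11: a[fast]=1≠0 swap→a[4]=1, slow++,fast++
slow=5 fast=12: a[fast]=0, fast++
slow=5 fast=13: a[fast]=0, fast++
slow=5 fast=14: a[fast]=0, fast++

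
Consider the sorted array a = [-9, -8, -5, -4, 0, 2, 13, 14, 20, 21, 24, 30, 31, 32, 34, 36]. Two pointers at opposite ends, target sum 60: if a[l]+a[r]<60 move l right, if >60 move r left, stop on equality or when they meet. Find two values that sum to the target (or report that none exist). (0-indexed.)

(24, 36)

[0,15] -9+36=27 <60 → l++
[1,15] -8+36=28 <60 → l++
[2,15] -5+36=31 <60 → l++
[3,15] -4+36=32 <60 → l++
[4,15] 0+36=36 <60 → l++
[5,15] 2+36=38 <60 → l++
[6,15] 13+36=49 <60 → l++
[7,15] 14+36=50 <60 → l++
[8,15] 20+36=56 <60 → l++
[9,15] 21+36=57 <60 → l++
[10,15] 24+36=60 → found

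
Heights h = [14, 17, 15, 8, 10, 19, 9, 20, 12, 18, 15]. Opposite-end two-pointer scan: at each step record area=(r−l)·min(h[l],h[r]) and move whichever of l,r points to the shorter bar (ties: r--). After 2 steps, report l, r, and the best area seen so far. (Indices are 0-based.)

[0,10] min(14,15)*10=140 best=140 * → l++
[1,10] min(17,15)*9=135 best=140 → r--

l=1, r=9, best area=140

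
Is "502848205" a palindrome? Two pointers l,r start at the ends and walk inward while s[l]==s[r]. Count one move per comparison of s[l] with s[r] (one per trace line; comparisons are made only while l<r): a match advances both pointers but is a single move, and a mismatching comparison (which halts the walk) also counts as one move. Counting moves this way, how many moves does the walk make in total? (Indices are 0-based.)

4 moves

l=0 r=8: '5'=='5', l++,r--
l=1 r=7: '0'=='0', l++,r--
l=2 r=6: '2'=='2', l++,r--
l=3 r=5: '8'=='8', l++,r--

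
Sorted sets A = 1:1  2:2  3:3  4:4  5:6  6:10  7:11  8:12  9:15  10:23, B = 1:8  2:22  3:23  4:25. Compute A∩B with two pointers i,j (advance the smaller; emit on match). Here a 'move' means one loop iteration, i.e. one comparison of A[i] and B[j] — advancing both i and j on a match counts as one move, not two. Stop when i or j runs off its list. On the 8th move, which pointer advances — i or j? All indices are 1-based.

i

i=1 j=1: 1<8, i++
i=2 j=1: 2<8, i++
i=3 j=1: 3<8, i++
i=4 j=1: 4<8, i++
i=5 j=1: 6<8, i++
i=6 j=1: 10>8, j++
i=6 j=2: 10<22, i++
i=7 j=2: 11<22, i++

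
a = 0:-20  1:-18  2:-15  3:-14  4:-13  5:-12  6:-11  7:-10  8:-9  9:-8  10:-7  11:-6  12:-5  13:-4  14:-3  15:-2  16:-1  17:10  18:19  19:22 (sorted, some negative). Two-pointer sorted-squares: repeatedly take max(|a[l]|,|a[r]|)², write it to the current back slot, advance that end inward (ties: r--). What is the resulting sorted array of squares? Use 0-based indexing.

[1, 4, 9, 16, 25, 36, 49, 64, 81, 100, 100, 121, 144, 169, 196, 225, 324, 361, 400, 484]

l=0 r=19: |-20|<=|22| out[19]=484, r--
l=0 r=18: |-20|>|19| out[18]=400, l++
l=1 r=18: |-18|<=|19| out[17]=361, r--
l=1 r=17: |-18|>|10| out[16]=324, l++
l=2 r=17: |-15|>|10| out[15]=225, l++
l=3 r=17: |-14|>|10| out[14]=196, l++
l=4 r=17: |-13|>|10| out[13]=169, l++
l=5 r=17: |-12|>|10| out[12]=144, l++
l=6 r=17: |-11|>|10| out[11]=121, l++
l=7 r=17: |-10|<=|10| out[10]=100, r--
l=7 r=16: |-10|>|-1| out[9]=100, l++
l=8 r=16: |-9|>|-1| out[8]=81, l++
l=9 r=16: |-8|>|-1| out[7]=64, l++
l=10 r=16: |-7|>|-1| out[6]=49, l++
l=11 r=16: |-6|>|-1| out[5]=36, l++
l=12 r=16: |-5|>|-1| out[4]=25, l++
l=13 r=16: |-4|>|-1| out[3]=16, l++
l=14 r=16: |-3|>|-1| out[2]=9, l++
l=15 r=16: |-2|>|-1| out[1]=4, l++
l=16 r=16: |-1|<=|-1| out[0]=1, r--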